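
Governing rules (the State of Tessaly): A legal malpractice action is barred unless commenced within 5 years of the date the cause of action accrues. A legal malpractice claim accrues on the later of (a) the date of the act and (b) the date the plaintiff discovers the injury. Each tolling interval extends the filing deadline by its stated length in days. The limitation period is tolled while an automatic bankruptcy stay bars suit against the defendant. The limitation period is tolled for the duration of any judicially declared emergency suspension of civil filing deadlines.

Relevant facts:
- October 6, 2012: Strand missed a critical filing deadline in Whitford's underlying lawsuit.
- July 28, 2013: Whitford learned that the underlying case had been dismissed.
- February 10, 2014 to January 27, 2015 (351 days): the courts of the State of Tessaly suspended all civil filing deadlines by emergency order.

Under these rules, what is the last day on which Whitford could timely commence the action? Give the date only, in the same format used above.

July 14, 2019

Because discovery on July 28, 2013 post-dates the October 6, 2012 act, accrual under the later-of rule falls on July 28, 2013.
Adding the 5 years base period to July 28, 2013 gives a deadline of July 28, 2018, before any tolling.
The emergency suspension of filing deadlines from February 10, 2014 to January 27, 2015 tolled the period for 351 days, extending the deadline to July 14, 2019.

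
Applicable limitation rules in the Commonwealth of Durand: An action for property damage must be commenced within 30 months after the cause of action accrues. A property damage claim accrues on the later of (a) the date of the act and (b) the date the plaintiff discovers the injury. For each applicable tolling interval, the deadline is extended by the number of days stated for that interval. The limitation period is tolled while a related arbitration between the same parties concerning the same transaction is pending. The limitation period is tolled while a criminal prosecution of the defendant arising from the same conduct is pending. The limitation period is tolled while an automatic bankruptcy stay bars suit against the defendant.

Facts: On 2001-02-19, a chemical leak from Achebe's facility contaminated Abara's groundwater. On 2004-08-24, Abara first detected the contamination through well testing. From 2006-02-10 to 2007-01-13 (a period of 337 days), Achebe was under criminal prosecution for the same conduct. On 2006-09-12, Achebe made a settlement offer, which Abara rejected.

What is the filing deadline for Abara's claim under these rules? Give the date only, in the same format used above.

Because discovery on 2004-08-24 post-dates the 2001-02-19 act, accrual under the later-of rule falls on 2004-08-24.
30 months from 2004-08-24 is 2007-02-24.
Because the pending criminal prosecution ran from 2006-02-10 to 2007-01-13, the deadline is extended by 337 days to 2008-01-27.
None of the other events listed affects the running of the period under the stated rules.

2008-01-27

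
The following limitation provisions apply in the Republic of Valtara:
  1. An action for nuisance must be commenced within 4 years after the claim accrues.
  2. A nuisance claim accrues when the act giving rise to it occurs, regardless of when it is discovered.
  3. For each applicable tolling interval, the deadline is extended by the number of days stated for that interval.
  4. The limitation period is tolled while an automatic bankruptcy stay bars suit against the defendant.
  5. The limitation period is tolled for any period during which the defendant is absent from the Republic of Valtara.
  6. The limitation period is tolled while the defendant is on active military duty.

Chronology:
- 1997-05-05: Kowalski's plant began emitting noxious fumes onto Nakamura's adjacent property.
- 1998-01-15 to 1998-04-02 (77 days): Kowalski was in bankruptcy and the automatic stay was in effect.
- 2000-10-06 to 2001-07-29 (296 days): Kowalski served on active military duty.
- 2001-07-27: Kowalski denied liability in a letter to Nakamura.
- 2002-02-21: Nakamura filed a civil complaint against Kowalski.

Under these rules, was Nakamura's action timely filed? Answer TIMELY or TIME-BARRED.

The limitation period began to run on 1997-05-05.
The untolled deadline — 4 years after 1997-05-05 — is 2001-05-05.
The automatic bankruptcy stay from 1998-01-15 to 1998-04-02 tolled the period for 77 days, extending the deadline to 2001-07-21.
The period was tolled for 296 days by the defendant's active military service (2000-10-06 to 2001-07-29), pushing the deadline to 2002-05-13.
The other events in the timeline have no effect on the limitation period under the stated rules.
Filing on 2002-02-21 beat the 2002-05-13 deadline — the action is timely.

TIMELY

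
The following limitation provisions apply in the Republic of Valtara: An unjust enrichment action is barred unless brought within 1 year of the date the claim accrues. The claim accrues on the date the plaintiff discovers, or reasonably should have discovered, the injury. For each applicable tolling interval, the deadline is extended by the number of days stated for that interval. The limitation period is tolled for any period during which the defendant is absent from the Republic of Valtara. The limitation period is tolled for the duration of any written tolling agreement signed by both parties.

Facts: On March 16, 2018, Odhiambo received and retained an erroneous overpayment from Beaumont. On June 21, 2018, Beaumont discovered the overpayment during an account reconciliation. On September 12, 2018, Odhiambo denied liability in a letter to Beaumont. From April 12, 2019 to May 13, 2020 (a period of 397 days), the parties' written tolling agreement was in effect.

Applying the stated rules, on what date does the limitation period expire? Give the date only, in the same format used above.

July 22, 2020

Under the discovery rule, the claim accrued on June 21, 2018, when Beaumont discovered the injury — not on the March 16, 2018 date of the underlying act.
The untolled deadline — 1 year after June 21, 2018 — is June 21, 2019.
The written tolling agreement from April 12, 2019 to May 13, 2020 tolled the period for 397 days, extending the deadline to July 22, 2020.
None of the other events listed affects the running of the period under the stated rules.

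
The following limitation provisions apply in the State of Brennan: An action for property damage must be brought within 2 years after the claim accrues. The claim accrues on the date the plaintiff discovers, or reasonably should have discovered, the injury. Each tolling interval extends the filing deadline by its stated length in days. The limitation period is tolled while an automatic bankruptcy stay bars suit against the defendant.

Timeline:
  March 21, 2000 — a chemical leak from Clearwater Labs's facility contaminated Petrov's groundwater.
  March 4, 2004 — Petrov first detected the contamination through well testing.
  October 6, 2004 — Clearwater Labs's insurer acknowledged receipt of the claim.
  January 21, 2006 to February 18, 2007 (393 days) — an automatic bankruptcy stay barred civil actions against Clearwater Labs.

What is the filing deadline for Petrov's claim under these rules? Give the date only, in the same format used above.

April 1, 2007

Accrual is tied to discovery, so the period began on March 4, 2004 rather than on March 21, 2000 when the act occurred.
The untolled deadline — 2 years after March 4, 2004 — is March 4, 2006.
Because the automatic bankruptcy stay ran from January 21, 2006 to February 18, 2007, the deadline is extended by 393 days to April 1, 2007.
None of the other events listed affects the running of the period under the stated rules.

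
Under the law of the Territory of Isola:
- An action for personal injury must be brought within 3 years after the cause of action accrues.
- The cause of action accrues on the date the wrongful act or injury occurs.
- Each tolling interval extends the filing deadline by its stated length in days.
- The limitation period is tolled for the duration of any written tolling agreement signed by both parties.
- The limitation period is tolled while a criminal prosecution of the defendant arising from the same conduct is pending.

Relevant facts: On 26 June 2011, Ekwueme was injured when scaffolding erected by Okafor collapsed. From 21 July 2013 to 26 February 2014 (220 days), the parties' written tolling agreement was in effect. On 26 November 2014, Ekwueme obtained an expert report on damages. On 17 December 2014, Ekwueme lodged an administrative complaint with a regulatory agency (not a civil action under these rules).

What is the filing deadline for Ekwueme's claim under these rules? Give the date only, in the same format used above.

1 February 2015

The cause of action accrued on 26 June 2011, the date of the act.
Adding the 3 years base period to 26 June 2011 gives a deadline of 26 June 2014, before any tolling.
Because the written tolling agreement ran from 21 July 2013 to 26 February 2014, the deadline is extended by 220 days to 1 February 2015.
The other events in the timeline have no effect on the limitation period under the stated rules.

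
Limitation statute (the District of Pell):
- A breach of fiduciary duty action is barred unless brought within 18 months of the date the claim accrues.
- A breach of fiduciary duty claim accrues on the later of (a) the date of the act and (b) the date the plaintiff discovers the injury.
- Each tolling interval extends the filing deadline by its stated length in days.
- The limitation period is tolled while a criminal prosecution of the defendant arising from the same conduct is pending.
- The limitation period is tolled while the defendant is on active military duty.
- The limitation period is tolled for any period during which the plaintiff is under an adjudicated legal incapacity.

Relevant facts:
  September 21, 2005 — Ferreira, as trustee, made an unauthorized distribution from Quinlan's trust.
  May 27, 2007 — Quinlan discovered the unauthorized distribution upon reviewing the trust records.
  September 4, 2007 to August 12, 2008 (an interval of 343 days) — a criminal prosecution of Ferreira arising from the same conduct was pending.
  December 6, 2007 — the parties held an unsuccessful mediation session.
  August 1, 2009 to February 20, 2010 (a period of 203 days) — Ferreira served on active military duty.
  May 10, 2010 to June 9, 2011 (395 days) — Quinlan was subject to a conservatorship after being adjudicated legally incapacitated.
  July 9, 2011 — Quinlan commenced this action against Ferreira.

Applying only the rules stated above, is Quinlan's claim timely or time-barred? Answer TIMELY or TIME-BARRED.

TIME-BARRED

The claim accrued on May 27, 2007 — the later of the September 21, 2005 act and the May 27, 2007 discovery.
Adding the 18 months base period to May 27, 2007 gives a deadline of November 27, 2008, before any tolling.
The period was tolled for 343 days by the pending criminal prosecution (September 4, 2007 to August 12, 2008), pushing the deadline to November 5, 2009.
The defendant's active military service from August 1, 2009 to February 20, 2010 tolled the period for 203 days, extending the deadline to May 27, 2010.
The period was tolled for 395 days by the plaintiff's legal incapacity (May 10, 2010 to June 9, 2011), pushing the deadline to June 26, 2011.
None of the other events listed affects the running of the period under the stated rules.
The July 9, 2011 filing falls after the June 26, 2011 deadline; the claim is time-barred.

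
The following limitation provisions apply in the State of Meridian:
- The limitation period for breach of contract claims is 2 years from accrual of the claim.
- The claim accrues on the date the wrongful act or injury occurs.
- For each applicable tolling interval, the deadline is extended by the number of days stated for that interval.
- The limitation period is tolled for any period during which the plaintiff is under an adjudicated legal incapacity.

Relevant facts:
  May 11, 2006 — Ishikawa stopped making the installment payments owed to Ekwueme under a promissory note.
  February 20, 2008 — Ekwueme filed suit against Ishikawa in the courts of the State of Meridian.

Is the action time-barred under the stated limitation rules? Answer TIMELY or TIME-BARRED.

The claim accrued on May 11, 2006, when the wrongful act occurred.
The untolled deadline — 2 years after May 11, 2006 — is May 11, 2008.
Filing on February 20, 2008 beat the May 11, 2008 deadline — the action is timely.

TIMELY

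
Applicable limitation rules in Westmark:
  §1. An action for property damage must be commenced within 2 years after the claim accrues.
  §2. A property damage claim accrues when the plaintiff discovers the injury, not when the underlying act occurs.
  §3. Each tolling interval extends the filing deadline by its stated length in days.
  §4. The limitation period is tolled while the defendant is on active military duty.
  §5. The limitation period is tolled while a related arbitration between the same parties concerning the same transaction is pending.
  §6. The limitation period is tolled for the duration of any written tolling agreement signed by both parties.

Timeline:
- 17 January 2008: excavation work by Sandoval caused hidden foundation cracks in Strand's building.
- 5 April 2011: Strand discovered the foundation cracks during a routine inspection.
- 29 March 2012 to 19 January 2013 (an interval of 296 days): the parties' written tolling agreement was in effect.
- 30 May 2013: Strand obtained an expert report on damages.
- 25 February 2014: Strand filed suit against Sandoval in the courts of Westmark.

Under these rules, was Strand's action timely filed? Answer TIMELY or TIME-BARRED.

TIME-BARRED

Accrual is tied to discovery, so the period began on 5 April 2011 rather than on 17 January 2008 when the act occurred.
Adding the 2 years base period to 5 April 2011 gives a deadline of 5 April 2013, before any tolling.
The period was tolled for 296 days by the written tolling agreement (29 March 2012 to 19 January 2013), pushing the deadline to 26 January 2014.
The other events in the timeline have no effect on the limitation period under the stated rules.
The 25 February 2014 filing falls after the 26 January 2014 deadline; the claim is time-barred.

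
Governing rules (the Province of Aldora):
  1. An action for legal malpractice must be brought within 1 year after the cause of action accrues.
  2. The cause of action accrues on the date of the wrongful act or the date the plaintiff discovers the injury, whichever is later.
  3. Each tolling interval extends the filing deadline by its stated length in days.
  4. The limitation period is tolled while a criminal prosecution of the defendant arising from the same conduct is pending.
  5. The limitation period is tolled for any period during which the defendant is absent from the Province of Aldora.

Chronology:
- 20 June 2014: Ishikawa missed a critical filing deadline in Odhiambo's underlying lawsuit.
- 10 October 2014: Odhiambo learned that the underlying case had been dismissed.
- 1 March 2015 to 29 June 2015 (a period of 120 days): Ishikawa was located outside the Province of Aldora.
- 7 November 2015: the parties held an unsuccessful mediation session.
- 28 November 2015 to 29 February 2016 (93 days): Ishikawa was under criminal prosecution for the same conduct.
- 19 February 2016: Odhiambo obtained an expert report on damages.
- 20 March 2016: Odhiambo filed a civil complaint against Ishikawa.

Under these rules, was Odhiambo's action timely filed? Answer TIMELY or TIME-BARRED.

TIMELY

The claim accrued on 10 October 2014 — the later of the 20 June 2014 act and the 10 October 2014 discovery.
Adding the 1 year base period to 10 October 2014 gives a deadline of 10 October 2015, before any tolling.
The defendant's absence from the jurisdiction from 1 March 2015 to 29 June 2015 tolled the period for 120 days, extending the deadline to 7 February 2016.
The pending criminal prosecution from 28 November 2015 to 29 February 2016 tolled the period for 93 days, extending the deadline to 10 May 2016.
Nothing else in the chronology tolls or restarts the period.
Filing on 20 March 2016 beat the 10 May 2016 deadline — the action is timely.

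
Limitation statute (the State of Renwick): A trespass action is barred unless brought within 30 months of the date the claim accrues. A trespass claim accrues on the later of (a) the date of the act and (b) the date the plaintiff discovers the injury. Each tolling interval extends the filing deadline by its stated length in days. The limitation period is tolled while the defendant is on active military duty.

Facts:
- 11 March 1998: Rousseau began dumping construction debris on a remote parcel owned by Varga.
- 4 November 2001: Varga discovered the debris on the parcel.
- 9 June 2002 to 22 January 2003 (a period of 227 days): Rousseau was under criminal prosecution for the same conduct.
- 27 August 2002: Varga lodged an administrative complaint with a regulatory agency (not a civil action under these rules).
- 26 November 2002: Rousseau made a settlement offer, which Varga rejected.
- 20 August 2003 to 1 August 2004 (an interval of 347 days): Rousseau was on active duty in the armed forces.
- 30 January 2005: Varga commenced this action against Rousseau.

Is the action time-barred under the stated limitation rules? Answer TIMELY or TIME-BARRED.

The claim accrued on 4 November 2001 — the later of the 11 March 1998 act and the 4 November 2001 discovery.
30 months from 4 November 2001 is 4 May 2004.
The defendant's active military service from 20 August 2003 to 1 August 2004 tolled the period for 347 days, extending the deadline to 16 April 2005.
Although a criminal prosecution ran from 9 June 2002 to 22 January 2003, the stated rules do not make that a tolling event, so it is disregarded.
None of the other events listed affects the running of the period under the stated rules.
Filing on 30 January 2005 beat the 16 April 2005 deadline — the action is timely.

TIMELY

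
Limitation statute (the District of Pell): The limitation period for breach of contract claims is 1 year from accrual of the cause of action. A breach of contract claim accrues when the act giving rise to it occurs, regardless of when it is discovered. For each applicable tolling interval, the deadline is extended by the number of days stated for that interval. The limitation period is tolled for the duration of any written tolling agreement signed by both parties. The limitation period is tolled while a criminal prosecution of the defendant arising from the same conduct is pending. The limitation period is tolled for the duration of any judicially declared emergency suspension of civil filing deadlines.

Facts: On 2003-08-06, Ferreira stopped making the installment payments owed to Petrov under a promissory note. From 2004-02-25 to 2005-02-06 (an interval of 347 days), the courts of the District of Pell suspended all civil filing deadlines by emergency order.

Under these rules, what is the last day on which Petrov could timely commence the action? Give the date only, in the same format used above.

The cause of action accrued on 2003-08-06, the date of the act.
The untolled deadline — 1 year after 2003-08-06 — is 2004-08-06.
The emergency suspension of filing deadlines from 2004-02-25 to 2005-02-06 tolled the period for 347 days, extending the deadline to 2005-07-19.

2005-07-19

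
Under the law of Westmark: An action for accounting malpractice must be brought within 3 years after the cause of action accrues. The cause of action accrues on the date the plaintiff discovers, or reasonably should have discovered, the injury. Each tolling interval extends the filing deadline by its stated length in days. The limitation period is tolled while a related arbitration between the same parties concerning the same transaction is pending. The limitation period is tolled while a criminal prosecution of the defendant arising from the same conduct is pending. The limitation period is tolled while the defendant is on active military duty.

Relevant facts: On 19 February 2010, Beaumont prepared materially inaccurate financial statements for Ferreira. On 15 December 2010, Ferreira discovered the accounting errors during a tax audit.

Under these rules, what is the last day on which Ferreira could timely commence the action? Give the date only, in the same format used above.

The claim did not accrue until Ferreira discovered the injury on 15 December 2010; the 19 February 2010 act date does not start the clock under the stated rule.
3 years from 15 December 2010 is 15 December 2013.

15 December 2013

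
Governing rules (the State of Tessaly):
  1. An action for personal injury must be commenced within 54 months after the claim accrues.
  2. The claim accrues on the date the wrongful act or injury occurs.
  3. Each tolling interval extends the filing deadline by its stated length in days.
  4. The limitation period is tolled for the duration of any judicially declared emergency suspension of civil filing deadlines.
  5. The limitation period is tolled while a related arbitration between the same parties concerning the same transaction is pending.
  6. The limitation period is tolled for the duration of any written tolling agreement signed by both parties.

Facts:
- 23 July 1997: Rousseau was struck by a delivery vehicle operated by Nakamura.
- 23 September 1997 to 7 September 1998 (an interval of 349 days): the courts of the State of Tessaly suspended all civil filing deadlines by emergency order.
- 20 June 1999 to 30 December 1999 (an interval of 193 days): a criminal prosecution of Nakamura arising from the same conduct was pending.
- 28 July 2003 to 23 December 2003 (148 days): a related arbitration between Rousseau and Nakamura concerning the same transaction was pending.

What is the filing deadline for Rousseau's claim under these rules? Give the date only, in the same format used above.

The limitation period began to run on 23 July 1997.
The untolled deadline — 54 months after 23 July 1997 — is 23 January 2002.
Because the emergency suspension of filing deadlines ran from 23 September 1997 to 7 September 1998, the deadline is extended by 349 days to 7 January 2003.
By the time the pending related arbitration began on 28 July 2003, the limitation period had already expired on 7 January 2003; that interval cannot revive it.
The pending criminal prosecution from 20 June 1999 to 30 December 1999 does not toll the period, because no stated rule makes a criminal prosecution a tolling event.

7 January 2003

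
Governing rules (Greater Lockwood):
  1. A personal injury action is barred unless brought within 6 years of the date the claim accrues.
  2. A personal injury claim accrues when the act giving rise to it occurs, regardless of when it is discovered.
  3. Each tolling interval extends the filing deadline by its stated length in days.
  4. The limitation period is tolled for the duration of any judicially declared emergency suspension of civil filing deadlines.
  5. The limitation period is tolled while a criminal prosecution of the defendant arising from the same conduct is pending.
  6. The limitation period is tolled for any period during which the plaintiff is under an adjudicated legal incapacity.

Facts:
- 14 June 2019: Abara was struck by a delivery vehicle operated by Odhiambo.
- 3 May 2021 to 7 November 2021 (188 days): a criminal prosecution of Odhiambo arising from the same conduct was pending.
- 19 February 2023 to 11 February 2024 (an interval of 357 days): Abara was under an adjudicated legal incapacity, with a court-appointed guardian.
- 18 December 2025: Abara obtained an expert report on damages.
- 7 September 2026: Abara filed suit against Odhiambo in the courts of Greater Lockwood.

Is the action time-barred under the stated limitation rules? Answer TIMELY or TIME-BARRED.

TIMELY

The limitation period began to run on 14 June 2019.
Adding the 6 years base period to 14 June 2019 gives a deadline of 14 June 2025, before any tolling.
The pending criminal prosecution from 3 May 2021 to 7 November 2021 tolled the period for 188 days, extending the deadline to 19 December 2025.
Because the plaintiff's legal incapacity ran from 19 February 2023 to 11 February 2024, the deadline is extended by 357 days to 11 December 2026.
The other events in the timeline have no effect on the limitation period under the stated rules.
The 7 September 2026 filing precedes the 11 December 2026 deadline; the claim is timely.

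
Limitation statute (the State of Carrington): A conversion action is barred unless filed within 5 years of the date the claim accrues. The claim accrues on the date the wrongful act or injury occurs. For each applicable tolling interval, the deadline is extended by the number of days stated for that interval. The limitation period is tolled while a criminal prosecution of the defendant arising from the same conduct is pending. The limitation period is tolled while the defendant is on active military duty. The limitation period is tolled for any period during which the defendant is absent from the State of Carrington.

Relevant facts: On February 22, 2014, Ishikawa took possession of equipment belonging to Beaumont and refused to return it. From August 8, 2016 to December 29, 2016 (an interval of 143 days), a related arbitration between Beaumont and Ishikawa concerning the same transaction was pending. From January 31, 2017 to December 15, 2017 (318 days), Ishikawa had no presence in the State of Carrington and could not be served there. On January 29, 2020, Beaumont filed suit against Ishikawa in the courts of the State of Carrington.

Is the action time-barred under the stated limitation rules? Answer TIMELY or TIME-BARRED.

TIME-BARRED

The claim accrued on February 22, 2014, when the wrongful act occurred.
5 years from February 22, 2014 is February 22, 2019.
Because the defendant's absence from the jurisdiction ran from January 31, 2017 to December 15, 2017, the deadline is extended by 318 days to January 6, 2020.
Although a pending arbitration ran from August 8, 2016 to December 29, 2016, the stated rules do not make that a tolling event, so it is disregarded.
The January 29, 2020 filing falls after the January 6, 2020 deadline; the claim is time-barred.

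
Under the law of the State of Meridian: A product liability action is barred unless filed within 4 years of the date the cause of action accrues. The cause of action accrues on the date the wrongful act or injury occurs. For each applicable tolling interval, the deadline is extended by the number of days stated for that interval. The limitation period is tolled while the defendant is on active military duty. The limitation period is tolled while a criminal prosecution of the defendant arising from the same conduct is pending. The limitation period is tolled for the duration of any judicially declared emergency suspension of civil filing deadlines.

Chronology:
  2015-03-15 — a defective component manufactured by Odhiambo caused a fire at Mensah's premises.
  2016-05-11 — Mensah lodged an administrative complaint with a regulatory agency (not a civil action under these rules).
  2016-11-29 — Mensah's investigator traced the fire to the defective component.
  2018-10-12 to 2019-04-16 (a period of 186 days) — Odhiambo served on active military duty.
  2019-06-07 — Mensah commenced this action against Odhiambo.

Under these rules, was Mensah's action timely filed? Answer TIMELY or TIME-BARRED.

TIMELY

Accrual is governed by the date of the act, so the period began to run on 2015-03-15; the later discovery on 2016-11-29 is irrelevant under the stated rule.
4 years from 2015-03-15 is 2019-03-15.
Because the defendant's active military service ran from 2018-10-12 to 2019-04-16, the deadline is extended by 186 days to 2019-09-17.
None of the other events listed affects the running of the period under the stated rules.
Mensah filed on 2019-06-07, before the 2019-09-17 deadline, so the action is timely.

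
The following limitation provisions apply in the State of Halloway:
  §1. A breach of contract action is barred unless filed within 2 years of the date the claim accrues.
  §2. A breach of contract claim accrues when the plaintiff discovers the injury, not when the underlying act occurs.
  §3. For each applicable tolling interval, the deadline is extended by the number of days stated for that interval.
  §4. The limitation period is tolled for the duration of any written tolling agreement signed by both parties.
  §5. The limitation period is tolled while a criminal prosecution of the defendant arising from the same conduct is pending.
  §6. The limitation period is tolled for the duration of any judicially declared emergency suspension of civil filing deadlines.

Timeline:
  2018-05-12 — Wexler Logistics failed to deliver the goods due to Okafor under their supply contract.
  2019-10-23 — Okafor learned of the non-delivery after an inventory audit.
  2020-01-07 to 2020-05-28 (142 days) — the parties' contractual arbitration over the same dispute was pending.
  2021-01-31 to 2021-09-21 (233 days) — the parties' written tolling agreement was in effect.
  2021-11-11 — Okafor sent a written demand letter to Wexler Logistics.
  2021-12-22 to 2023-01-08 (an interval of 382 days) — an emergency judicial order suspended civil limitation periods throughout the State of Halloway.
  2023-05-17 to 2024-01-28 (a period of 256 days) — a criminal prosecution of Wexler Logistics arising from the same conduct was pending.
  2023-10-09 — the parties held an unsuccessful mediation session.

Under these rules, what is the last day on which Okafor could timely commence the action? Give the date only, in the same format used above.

Accrual is tied to discovery, so the period began on 2019-10-23 rather than on 2018-05-12 when the act occurred.
2 years from 2019-10-23 is 2021-10-23.
The period was tolled for 233 days by the written tolling agreement (2021-01-31 to 2021-09-21), pushing the deadline to 2022-06-13.
The period was tolled for 382 days by the emergency suspension of filing deadlines (2021-12-22 to 2023-01-08), pushing the deadline to 2023-06-30.
The pending criminal prosecution from 2023-05-17 to 2024-01-28 tolled the period for 256 days, extending the deadline to 2024-03-12.
The pending related arbitration from 2020-01-07 to 2020-05-28 does not toll the period, because no stated rule makes a pending arbitration a tolling event.
None of the other events listed affects the running of the period under the stated rules.

2024-03-12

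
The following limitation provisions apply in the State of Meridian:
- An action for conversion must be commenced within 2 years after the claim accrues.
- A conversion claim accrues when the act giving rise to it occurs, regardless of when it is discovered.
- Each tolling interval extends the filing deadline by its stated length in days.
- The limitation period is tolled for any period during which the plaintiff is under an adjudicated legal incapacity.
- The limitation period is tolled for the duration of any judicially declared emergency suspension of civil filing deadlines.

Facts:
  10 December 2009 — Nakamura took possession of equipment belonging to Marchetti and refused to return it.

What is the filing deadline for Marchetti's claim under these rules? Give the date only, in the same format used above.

The claim accrued on 10 December 2009, when the wrongful act occurred.
Adding the 2 years base period to 10 December 2009 gives a deadline of 10 December 2011, before any tolling.

10 December 2011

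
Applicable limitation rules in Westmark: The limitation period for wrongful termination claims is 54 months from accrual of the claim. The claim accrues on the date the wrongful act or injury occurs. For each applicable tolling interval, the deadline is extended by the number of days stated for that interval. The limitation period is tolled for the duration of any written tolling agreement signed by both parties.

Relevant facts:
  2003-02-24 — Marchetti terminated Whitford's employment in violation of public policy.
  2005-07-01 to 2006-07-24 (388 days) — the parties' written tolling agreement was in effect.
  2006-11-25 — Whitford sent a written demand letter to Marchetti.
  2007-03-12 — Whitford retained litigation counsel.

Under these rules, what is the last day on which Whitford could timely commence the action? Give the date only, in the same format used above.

The limitation period began to run on 2003-02-24.
54 months from 2003-02-24 is 2007-08-24.
The period was tolled for 388 days by the written tolling agreement (2005-07-01 to 2006-07-24), pushing the deadline to 2008-09-15.
None of the other events listed affects the running of the period under the stated rules.

2008-09-15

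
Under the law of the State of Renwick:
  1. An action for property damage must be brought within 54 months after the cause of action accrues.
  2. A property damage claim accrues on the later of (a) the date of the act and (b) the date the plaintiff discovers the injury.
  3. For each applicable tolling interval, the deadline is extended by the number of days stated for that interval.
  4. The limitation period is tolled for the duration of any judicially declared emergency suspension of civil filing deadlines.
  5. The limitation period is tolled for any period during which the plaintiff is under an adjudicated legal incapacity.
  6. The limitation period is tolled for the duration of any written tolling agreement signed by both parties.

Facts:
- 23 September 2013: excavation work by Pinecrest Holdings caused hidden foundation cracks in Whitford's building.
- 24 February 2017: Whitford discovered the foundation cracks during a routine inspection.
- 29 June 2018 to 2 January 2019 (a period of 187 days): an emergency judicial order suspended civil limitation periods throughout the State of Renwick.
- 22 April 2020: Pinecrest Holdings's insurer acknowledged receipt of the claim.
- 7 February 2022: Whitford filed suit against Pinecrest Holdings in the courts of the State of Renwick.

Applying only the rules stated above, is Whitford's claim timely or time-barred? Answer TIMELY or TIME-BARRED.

The claim accrued on 24 February 2017 — the later of the 23 September 2013 act and the 24 February 2017 discovery.
Adding the 54 months base period to 24 February 2017 gives a deadline of 24 August 2021, before any tolling.
The emergency suspension of filing deadlines from 29 June 2018 to 2 January 2019 tolled the period for 187 days, extending the deadline to 27 February 2022.
None of the other events listed affects the running of the period under the stated rules.
The 7 February 2022 filing precedes the 27 February 2022 deadline; the claim is timely.

TIMELY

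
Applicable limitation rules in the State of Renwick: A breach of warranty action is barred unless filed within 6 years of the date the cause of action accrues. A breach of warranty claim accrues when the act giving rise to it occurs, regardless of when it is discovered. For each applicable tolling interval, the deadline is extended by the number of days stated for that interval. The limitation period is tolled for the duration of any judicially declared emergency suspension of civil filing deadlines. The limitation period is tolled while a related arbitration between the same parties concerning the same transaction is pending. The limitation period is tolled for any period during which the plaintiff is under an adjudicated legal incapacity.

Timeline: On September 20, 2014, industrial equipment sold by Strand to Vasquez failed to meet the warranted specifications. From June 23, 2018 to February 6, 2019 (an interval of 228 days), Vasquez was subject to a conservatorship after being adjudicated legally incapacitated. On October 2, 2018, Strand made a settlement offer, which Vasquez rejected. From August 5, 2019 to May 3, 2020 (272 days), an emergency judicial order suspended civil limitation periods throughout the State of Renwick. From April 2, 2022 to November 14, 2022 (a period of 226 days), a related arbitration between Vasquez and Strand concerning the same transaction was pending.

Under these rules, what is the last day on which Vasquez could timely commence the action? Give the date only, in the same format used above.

The limitation period began to run on September 20, 2014.
The untolled deadline — 6 years after September 20, 2014 — is September 20, 2020.
The period was tolled for 228 days by the plaintiff's legal incapacity (June 23, 2018 to February 6, 2019), pushing the deadline to May 6, 2021.
The period was tolled for 272 days by the emergency suspension of filing deadlines (August 5, 2019 to May 3, 2020), pushing the deadline to February 2, 2022.
The pending related arbitration starting April 2, 2022 came too late — the period had run on February 2, 2022 — and so does not extend the deadline.
None of the other events listed affects the running of the period under the stated rules.

February 2, 2022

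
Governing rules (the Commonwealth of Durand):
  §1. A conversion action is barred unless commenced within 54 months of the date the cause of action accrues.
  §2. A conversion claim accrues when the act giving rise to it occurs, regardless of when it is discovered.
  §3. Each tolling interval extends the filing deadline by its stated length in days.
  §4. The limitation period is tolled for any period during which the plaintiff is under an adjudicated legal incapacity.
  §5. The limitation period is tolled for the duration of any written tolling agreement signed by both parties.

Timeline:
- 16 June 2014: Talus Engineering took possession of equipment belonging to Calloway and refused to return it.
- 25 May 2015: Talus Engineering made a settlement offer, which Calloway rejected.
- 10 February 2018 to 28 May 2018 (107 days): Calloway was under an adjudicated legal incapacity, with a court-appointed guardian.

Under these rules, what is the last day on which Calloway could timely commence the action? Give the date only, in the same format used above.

The limitation period began to run on 16 June 2014.
The untolled deadline — 54 months after 16 June 2014 — is 16 December 2018.
Because the plaintiff's legal incapacity ran from 10 February 2018 to 28 May 2018, the deadline is extended by 107 days to 2 April 2019.
The other events in the timeline have no effect on the limitation period under the stated rules.

2 April 2019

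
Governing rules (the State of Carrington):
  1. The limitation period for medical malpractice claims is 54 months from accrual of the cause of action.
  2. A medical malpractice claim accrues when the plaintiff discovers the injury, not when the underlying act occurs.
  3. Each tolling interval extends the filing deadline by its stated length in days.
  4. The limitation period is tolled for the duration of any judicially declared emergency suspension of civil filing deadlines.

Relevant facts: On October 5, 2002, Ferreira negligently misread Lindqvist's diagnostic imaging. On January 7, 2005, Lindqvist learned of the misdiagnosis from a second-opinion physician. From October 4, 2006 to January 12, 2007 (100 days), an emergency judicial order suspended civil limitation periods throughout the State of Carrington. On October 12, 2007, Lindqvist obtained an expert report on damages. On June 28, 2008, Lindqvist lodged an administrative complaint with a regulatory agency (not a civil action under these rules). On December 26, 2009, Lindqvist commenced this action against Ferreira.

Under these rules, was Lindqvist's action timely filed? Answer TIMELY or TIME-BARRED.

TIME-BARRED

Accrual is tied to discovery, so the period began on January 7, 2005 rather than on October 5, 2002 when the act occurred.
Adding the 54 months base period to January 7, 2005 gives a deadline of July 7, 2009, before any tolling.
Because the emergency suspension of filing deadlines ran from October 4, 2006 to January 12, 2007, the deadline is extended by 100 days to October 15, 2009.
None of the other events listed affects the running of the period under the stated rules.
Lindqvist filed on December 26, 2009, after the October 15, 2009 deadline, so the action is time-barred.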